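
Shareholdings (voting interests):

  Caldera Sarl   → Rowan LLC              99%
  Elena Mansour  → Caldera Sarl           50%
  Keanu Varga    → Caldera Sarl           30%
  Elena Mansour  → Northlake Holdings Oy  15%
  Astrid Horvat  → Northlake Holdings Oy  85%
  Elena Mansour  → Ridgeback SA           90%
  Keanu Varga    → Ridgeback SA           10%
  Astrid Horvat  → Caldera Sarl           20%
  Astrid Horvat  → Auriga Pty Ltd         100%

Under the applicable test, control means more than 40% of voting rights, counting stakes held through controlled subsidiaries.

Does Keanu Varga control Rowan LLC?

Keanu's largest direct stake is 30% in Caldera, which does not meet the threshold, so Keanu controls no company.
Neither Keanu nor any entity Keanu controls holds any voting interest in Rowan.
So Keanu does not control Rowan.

No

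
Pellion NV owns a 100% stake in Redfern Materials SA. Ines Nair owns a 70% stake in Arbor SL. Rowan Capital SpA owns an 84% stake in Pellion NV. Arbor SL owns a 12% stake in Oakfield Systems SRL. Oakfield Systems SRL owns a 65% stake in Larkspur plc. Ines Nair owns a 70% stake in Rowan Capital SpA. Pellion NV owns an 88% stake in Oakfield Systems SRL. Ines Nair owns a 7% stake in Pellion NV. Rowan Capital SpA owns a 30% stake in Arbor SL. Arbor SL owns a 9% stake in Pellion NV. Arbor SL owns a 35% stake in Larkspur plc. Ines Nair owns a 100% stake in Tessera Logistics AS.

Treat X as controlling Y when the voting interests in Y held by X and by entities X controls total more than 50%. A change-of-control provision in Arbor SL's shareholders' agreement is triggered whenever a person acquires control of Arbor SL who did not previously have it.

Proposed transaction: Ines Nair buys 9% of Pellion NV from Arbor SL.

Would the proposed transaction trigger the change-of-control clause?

No

The purchase adds only to Ines's holdings (Arbor's stake shrinks), so Ines is the only person who could newly come to control Arbor.
Ines holds 70% of Rowan, so Ines controls Rowan.
Rowan and Ines together hold 30% + 70% = 100% of Arbor, so Ines controls Arbor.
So Ines already controls Arbor before the transaction.
After the purchase, Ines's direct stake in Pellion rises to 7% + 9% = 16%, and Arbor's stake falls to 0%.
Ines controlled Arbor already, so this is not a new person acquiring control; every other person's position is unchanged or reduced.
No new person acquires control, so the clause is not triggered.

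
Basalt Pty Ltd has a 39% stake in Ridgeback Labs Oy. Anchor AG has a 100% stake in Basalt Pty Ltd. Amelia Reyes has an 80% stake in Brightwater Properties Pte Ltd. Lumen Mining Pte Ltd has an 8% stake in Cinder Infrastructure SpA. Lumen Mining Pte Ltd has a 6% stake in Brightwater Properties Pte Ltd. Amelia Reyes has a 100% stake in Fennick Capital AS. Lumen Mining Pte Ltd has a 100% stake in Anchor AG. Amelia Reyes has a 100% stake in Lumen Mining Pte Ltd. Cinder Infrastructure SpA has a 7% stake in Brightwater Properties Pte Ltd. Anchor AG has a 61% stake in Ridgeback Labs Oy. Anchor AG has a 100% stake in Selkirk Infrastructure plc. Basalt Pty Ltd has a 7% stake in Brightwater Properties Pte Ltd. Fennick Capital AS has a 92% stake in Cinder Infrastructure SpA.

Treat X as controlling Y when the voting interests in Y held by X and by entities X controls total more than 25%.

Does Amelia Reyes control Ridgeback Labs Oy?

Yes

Amelia holds 100% of Lumen, so Amelia controls Lumen.
Lumen holds 100% of Anchor, so Amelia controls Anchor.
Anchor holds 100% of Basalt, so Amelia controls Basalt.
Basalt and Anchor together hold 39% + 61% = 100% of Ridgeback, so Amelia controls Ridgeback.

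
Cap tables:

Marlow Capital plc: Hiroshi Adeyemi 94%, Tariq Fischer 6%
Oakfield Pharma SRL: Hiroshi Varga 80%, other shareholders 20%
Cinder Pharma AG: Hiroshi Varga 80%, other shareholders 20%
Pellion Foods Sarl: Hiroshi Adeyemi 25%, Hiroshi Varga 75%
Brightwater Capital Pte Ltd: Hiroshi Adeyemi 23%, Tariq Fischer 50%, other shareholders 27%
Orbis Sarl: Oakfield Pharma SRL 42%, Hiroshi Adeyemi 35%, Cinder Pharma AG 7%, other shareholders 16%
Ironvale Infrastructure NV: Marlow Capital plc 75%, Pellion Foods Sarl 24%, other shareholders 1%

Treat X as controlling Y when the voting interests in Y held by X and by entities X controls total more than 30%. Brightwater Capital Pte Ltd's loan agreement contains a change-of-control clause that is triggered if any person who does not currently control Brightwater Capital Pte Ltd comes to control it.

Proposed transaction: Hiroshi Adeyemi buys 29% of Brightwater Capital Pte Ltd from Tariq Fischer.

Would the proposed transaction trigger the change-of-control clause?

The purchase adds only to Hiroshi Adeyemi's holdings (Tariq's stake shrinks), so Hiroshi Adeyemi is the only person who could newly come to control Brightwater.
Hiroshi Adeyemi holds 94% of Marlow, so Hiroshi Adeyemi controls Marlow.
Hiroshi Adeyemi holds 35% of Orbis, so Hiroshi Adeyemi controls Orbis.
Marlow holds 75% of Ironvale, so Hiroshi Adeyemi controls Ironvale.
In Brightwater, Hiroshi Adeyemi's side holds only 23%, not > 30%.
So before the transaction, Hiroshi Adeyemi does not control Brightwater.
After the purchase, Hiroshi Adeyemi's direct stake in Brightwater rises to 23% + 29% = 52%, and Tariq's stake falls to 21%.
Hiroshi Adeyemi holds 52% of Brightwater, so Hiroshi Adeyemi controls Brightwater.
Hiroshi Adeyemi did not control Brightwater before and does after, so the clause is triggered.

Yes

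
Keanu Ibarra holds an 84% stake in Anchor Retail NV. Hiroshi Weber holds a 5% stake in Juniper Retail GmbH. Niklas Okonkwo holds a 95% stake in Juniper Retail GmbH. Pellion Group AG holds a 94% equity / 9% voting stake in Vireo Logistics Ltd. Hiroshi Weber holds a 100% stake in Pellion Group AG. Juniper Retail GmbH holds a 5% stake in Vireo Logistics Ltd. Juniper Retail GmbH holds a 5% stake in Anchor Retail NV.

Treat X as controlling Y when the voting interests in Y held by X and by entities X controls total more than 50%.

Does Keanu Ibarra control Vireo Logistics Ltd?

Keanu holds 84% of Anchor, so Keanu controls Anchor.
Neither Keanu nor any entity Keanu controls holds any voting interest in Vireo.
So Keanu does not control Vireo.

No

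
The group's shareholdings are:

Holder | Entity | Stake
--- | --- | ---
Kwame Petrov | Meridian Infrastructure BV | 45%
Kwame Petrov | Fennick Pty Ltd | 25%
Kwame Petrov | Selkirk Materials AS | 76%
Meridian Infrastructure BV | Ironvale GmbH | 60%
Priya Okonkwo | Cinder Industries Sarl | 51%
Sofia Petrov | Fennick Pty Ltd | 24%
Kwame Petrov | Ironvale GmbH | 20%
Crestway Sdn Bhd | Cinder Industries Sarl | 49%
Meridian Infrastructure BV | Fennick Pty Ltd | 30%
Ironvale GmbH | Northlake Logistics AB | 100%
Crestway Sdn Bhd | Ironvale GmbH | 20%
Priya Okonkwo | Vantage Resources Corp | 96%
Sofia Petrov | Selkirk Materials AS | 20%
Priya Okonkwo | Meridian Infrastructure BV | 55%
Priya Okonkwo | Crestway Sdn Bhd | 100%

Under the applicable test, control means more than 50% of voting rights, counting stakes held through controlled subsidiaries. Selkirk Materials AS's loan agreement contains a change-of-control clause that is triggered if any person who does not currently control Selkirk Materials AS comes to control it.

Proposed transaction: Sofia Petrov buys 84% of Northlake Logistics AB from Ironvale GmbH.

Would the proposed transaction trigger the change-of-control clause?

No

The purchase adds only to Sofia's holdings (Ironvale's stake shrinks), so Sofia is the only person who could newly come to control Selkirk.
Sofia's largest direct stake is 24% in Fennick, which does not meet the threshold, so Sofia controls no company.
In Selkirk, Sofia's side holds only 20%, not > 50%.
So before the transaction, Sofia does not control Selkirk.
After the purchase, Sofia holds 84% of Northlake directly, and Ironvale's stake falls to 16%.
Sofia holds 84% of Northlake, so Sofia controls Northlake.
After the transaction, Sofia's side holds 20% of Selkirk, not > 50%, so Sofia still does not control Selkirk.
No new person acquires control, so the clause is not triggered.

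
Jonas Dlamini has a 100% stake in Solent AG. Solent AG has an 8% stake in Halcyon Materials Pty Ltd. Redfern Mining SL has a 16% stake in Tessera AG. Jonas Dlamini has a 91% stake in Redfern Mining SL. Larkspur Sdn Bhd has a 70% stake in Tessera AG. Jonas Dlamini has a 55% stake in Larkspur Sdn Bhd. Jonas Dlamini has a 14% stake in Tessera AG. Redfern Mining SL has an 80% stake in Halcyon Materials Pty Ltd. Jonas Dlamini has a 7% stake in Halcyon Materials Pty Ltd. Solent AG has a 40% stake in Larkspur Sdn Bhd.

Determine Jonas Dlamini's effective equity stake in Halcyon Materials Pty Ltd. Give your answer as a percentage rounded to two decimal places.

87.80%

Jonas reaches Halcyon along 3 paths.
Via Redfern: 91% × 80% = 72.8%.
Via Solent: 100% × 8% = 8%.
Direct stake: 7% = 7%.
Total: 72.8% + 8% + 7% = 87.8%.
Rounded: 87.80%.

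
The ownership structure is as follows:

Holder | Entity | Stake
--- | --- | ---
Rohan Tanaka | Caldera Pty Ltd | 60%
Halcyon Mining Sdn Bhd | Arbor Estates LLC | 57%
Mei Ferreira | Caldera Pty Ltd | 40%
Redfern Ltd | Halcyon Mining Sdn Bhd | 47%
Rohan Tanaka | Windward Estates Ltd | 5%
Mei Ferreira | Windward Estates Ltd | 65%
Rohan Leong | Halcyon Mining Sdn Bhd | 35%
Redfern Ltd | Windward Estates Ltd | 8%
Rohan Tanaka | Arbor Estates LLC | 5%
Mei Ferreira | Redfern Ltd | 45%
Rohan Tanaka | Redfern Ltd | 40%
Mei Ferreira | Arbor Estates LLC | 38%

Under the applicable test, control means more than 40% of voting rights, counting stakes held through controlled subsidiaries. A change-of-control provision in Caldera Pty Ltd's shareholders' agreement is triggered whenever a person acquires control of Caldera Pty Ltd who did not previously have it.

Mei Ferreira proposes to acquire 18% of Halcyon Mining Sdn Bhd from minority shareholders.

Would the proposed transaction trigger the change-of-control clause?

No

The purchase changes only Mei's holdings, so Mei is the only person who could newly come to control Caldera.
Mei holds 45% of Redfern, so Mei controls Redfern.
Mei and Redfern together hold 65% + 8% = 73% of Windward, so Mei controls Windward.
Redfern holds 47% of Halcyon, so Mei controls Halcyon.
Halcyon and Mei together hold 57% + 38% = 95% of Arbor, so Mei controls Arbor.
In Caldera, Mei's side holds only 40%, not > 40%.
So before the transaction, Mei does not control Caldera.
After the purchase, Mei holds 18% of Halcyon directly.
Redfern and Mei together hold 47% + 18% = 65% of Halcyon, so Mei controls Halcyon.
After the transaction, Mei's side holds 40% of Caldera, not > 40%, so Mei still does not control Caldera.
No new person acquires control, so the clause is not triggered.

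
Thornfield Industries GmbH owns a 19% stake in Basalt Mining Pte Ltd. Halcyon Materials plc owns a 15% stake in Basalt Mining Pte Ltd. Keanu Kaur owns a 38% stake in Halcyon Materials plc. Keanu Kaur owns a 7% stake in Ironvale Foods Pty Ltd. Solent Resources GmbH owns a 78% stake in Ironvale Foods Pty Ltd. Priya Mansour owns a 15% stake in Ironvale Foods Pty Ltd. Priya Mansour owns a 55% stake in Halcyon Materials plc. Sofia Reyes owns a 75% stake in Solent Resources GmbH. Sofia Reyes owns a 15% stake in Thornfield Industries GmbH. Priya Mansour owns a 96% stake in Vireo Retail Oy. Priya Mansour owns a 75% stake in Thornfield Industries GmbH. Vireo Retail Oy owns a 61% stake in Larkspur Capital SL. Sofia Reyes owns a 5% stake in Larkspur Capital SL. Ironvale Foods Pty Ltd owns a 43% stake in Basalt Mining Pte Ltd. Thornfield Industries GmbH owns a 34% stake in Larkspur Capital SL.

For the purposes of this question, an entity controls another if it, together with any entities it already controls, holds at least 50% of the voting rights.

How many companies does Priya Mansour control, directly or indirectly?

4

Priya holds 96% of Vireo, so Priya controls Vireo.
Priya holds 55% of Halcyon, so Priya controls Halcyon.
Priya holds 75% of Thornfield, so Priya controls Thornfield.
Vireo and Thornfield together hold 61% + 34% = 95% of Larkspur, so Priya controls Larkspur.
No other company's threshold is met.
Priya controls 4 companies.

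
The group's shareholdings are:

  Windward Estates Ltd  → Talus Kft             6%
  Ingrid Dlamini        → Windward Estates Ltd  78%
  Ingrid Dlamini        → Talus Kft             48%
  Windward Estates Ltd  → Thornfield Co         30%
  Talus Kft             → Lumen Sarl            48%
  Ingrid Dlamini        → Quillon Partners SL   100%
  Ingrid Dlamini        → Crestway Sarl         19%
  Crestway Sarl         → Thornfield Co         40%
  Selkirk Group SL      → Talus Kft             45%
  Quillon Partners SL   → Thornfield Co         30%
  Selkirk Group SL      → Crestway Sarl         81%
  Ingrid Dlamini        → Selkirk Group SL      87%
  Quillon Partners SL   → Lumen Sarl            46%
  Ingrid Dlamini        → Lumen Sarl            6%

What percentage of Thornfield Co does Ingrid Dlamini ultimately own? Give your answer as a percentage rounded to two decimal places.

Ingrid reaches Thornfield along 4 paths.
Via Crestway: 19% × 40% = 7.6%.
Via Selkirk → Crestway: 87% × 81% × 40% = 28.188%.
Via Windward: 78% × 30% = 23.4%.
Via Quillon: 100% × 30% = 30%.
Total: 7.6% + 28.188% + 23.4% + 30% = 89.188%.
Rounded: 89.19%.

89.19%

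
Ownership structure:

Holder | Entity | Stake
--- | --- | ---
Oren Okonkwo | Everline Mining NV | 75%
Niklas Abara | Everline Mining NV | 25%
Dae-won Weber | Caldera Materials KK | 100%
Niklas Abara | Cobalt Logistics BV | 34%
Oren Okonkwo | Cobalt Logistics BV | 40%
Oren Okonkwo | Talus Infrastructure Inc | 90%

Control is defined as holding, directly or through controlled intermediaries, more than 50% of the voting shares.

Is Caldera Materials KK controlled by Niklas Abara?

No

Niklas's largest direct stake is 34% in Cobalt, which does not meet the threshold, so Niklas controls no company.
Neither Niklas nor any entity Niklas controls holds any voting interest in Caldera.
So Niklas does not control Caldera.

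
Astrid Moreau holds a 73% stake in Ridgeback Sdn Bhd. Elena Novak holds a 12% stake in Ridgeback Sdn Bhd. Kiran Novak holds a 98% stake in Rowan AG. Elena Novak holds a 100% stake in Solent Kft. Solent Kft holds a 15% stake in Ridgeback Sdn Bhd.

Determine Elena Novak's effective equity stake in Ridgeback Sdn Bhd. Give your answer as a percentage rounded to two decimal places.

27.00%

Elena reaches Ridgeback along 2 paths.
Via Solent: 100% × 15% = 15%.
Direct stake: 12% = 12%.
Total: 15% + 12% = 27%.
Rounded: 27.00%.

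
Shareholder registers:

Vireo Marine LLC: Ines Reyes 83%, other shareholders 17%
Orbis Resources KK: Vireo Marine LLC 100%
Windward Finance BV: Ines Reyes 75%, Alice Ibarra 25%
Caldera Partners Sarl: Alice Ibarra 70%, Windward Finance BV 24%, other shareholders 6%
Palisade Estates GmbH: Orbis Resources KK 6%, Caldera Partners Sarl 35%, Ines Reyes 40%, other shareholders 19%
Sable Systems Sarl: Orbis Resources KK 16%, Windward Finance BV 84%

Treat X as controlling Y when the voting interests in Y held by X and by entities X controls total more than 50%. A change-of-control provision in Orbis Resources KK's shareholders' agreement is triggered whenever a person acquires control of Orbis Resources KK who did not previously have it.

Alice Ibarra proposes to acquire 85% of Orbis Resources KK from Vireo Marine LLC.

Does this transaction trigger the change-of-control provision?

The purchase adds only to Alice's holdings (Vireo's stake shrinks), so Alice is the only person who could newly come to control Orbis.
Alice holds 70% of Caldera, so Alice controls Caldera.
Neither Alice nor any entity Alice controls holds any voting interest in Orbis.
So before the transaction, Alice does not control Orbis.
After the purchase, Alice holds 85% of Orbis directly, and Vireo's stake falls to 15%.
Alice holds 85% of Orbis, so Alice controls Orbis.
Alice did not control Orbis before and does after, so the clause is triggered.

Yes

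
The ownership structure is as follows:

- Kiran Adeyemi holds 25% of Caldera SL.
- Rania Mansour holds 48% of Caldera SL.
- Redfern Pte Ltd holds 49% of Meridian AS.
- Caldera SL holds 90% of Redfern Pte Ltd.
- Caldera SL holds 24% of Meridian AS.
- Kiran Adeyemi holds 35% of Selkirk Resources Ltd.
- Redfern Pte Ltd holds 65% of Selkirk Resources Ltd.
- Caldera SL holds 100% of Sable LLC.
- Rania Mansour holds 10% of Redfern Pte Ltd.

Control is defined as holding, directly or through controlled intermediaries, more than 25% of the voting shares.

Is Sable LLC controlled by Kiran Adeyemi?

Kiran holds 35% of Selkirk, so Kiran controls Selkirk.
Neither Kiran nor any entity Kiran controls holds any voting interest in Sable.
So Kiran does not control Sable.

No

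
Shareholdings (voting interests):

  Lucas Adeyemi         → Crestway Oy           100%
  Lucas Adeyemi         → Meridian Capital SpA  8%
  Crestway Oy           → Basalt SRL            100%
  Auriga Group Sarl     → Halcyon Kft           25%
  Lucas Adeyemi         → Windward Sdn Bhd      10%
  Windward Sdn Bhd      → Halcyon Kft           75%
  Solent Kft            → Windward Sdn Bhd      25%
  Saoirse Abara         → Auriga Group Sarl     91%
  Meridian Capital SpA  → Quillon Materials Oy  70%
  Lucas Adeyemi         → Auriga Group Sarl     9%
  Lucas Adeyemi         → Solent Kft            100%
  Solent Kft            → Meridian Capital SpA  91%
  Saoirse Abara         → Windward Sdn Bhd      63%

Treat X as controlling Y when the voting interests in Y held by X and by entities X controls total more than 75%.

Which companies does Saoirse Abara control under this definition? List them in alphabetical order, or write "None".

Saoirse holds 91% of Auriga, so Saoirse controls Auriga.
No other company's threshold is met.

Auriga Group Sarl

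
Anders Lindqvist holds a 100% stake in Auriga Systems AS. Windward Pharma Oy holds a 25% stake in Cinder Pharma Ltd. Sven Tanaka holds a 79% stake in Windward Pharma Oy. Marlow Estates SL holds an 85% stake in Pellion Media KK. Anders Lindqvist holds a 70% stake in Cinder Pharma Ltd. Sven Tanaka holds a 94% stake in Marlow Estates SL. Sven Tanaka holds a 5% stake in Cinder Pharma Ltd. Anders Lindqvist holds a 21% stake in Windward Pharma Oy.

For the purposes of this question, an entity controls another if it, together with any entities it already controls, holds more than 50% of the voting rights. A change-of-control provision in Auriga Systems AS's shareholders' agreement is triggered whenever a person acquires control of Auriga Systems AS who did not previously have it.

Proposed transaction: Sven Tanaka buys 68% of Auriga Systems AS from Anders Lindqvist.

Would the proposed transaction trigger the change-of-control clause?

The purchase adds only to Sven's holdings (Anders's stake shrinks), so Sven is the only person who could newly come to control Auriga.
Sven holds 79% of Windward, so Sven controls Windward.
Sven holds 94% of Marlow, so Sven controls Marlow.
Marlow holds 85% of Pellion, so Sven controls Pellion.
Neither Sven nor any entity Sven controls holds any voting interest in Auriga.
So before the transaction, Sven does not control Auriga.
After the purchase, Sven holds 68% of Auriga directly, and Anders's stake falls to 32%.
Sven holds 68% of Auriga, so Sven controls Auriga.
Sven did not control Auriga before and does after, so the clause is triggered.

Yes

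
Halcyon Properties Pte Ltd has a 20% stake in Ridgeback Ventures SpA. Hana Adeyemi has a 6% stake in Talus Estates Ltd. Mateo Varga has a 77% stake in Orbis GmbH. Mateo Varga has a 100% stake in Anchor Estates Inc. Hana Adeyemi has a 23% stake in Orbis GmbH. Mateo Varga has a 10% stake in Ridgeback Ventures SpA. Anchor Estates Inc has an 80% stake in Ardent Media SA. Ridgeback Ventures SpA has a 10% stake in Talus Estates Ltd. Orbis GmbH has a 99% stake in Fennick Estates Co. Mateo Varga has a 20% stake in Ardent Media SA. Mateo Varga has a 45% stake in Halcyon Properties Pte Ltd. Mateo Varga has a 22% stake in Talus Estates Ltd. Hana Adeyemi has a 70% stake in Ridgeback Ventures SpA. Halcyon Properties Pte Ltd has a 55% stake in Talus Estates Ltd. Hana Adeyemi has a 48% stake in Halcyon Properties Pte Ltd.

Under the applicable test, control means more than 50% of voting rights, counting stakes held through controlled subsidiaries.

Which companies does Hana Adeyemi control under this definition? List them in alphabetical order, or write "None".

Hana holds 70% of Ridgeback, so Hana controls Ridgeback.
No other company's threshold is met.

Ridgeback Ventures SpA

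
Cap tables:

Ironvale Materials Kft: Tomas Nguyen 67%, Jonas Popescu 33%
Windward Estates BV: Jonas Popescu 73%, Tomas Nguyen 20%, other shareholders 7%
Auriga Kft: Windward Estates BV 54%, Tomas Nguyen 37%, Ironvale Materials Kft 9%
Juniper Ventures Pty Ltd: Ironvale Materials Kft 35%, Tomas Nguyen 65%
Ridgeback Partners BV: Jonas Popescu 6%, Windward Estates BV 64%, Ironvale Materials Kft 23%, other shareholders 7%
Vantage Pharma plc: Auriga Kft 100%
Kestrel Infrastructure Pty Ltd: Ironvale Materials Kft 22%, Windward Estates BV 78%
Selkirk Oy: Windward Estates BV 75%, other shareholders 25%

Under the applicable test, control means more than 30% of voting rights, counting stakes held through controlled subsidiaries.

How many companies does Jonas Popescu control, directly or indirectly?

8

Jonas holds 33% of Ironvale, so Jonas controls Ironvale.
Jonas holds 73% of Windward, so Jonas controls Windward.
Windward and Ironvale together hold 54% + 9% = 63% of Auriga, so Jonas controls Auriga.
Ironvale holds 35% of Juniper, so Jonas controls Juniper.
Jonas and Windward and Ironvale together hold 6% + 64% + 23% = 93% of Ridgeback, so Jonas controls Ridgeback.
Auriga holds 100% of Vantage, so Jonas controls Vantage.
Ironvale and Windward together hold 22% + 78% = 100% of Kestrel, so Jonas controls Kestrel.
Windward holds 75% of Selkirk, so Jonas controls Selkirk.
Jonas controls 8 companies.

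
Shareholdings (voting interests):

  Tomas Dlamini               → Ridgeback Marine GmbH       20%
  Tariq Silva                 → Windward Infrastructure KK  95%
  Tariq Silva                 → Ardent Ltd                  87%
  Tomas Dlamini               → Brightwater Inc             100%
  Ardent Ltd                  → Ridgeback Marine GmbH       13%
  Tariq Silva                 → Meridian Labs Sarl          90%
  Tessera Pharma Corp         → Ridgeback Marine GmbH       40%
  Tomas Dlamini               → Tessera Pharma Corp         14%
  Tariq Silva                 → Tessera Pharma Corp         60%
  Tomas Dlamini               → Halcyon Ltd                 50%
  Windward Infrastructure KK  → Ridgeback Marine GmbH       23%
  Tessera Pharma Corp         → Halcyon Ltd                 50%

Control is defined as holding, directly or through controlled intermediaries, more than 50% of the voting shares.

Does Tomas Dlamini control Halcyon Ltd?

No

Tomas holds 100% of Brightwater, so Tomas controls Brightwater.
In Halcyon, Tomas's side holds only 50%, not > 50%.
So Tomas does not control Halcyon.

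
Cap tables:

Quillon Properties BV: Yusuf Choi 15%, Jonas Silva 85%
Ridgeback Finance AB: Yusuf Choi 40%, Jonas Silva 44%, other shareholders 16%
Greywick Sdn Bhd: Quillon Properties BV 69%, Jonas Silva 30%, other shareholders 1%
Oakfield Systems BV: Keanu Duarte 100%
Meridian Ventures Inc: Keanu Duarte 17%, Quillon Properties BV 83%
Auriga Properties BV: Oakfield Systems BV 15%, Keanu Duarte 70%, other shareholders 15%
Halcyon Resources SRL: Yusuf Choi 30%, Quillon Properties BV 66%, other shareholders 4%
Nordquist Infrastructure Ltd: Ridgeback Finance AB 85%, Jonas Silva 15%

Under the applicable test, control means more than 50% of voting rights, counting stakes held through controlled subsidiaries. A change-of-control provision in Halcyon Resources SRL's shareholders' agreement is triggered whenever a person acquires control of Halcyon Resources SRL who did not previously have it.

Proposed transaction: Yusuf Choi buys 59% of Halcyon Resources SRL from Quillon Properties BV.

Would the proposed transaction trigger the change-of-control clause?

The purchase adds only to Yusuf's holdings (Quillon's stake shrinks), so Yusuf is the only person who could newly come to control Halcyon.
Yusuf's largest direct stake is 40% in Ridgeback, which does not meet the threshold, so Yusuf controls no company.
In Halcyon, Yusuf's side holds only 30%, not > 50%.
So before the transaction, Yusuf does not control Halcyon.
After the purchase, Yusuf's direct stake in Halcyon rises to 30% + 59% = 89%, and Quillon's stake falls to 7%.
Yusuf holds 89% of Halcyon, so Yusuf controls Halcyon.
Yusuf did not control Halcyon before and does after, so the clause is triggered.

Yes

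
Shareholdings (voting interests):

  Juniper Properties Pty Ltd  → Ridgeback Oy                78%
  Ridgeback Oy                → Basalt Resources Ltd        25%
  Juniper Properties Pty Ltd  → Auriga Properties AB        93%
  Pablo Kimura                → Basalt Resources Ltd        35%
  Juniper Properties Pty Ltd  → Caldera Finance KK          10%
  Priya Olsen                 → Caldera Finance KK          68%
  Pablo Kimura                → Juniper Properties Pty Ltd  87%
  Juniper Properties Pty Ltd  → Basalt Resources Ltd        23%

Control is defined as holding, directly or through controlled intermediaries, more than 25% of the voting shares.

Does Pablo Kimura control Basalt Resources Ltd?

Yes

Pablo holds 87% of Juniper, so Pablo controls Juniper.
Juniper holds 78% of Ridgeback, so Pablo controls Ridgeback.
Juniper and Pablo and Ridgeback together hold 23% + 35% + 25% = 83% of Basalt, so Pablo controls Basalt.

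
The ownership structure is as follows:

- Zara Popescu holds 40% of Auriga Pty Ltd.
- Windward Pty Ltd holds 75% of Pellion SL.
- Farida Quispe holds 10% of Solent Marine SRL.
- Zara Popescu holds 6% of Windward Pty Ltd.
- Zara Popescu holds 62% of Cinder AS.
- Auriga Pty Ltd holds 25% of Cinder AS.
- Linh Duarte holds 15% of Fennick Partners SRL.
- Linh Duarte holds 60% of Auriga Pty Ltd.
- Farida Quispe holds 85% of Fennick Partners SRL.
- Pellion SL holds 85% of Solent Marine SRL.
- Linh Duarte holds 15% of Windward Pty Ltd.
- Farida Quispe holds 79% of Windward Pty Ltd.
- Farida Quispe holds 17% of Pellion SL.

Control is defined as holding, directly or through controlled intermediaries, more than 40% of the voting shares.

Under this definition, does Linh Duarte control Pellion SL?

No

Linh holds 60% of Auriga, so Linh controls Auriga.
Neither Linh nor any entity Linh controls holds any voting interest in Pellion.
So Linh does not control Pellion.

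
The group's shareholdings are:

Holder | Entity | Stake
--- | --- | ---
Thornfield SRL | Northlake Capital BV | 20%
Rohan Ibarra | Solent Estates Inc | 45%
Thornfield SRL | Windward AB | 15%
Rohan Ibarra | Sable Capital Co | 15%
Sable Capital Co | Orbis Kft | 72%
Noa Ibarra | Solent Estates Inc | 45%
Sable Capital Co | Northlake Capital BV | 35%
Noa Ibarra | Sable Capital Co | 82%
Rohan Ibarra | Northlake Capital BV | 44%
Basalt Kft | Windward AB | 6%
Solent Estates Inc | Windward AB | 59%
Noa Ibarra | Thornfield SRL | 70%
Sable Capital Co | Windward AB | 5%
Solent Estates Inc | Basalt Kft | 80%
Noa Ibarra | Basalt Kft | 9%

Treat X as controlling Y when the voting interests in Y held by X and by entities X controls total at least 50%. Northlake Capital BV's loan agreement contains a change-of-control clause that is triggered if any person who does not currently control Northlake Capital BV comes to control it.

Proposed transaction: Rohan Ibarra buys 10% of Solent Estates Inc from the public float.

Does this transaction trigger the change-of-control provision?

No

The purchase changes only Rohan's holdings, so Rohan is the only person who could newly come to control Northlake.
Rohan's largest direct stake is 45% in Solent, which does not meet the threshold, so Rohan controls no company.
In Northlake, Rohan's side holds only 44%, not ≥ 50%.
So before the transaction, Rohan does not control Northlake.
After the purchase, Rohan's direct stake in Solent rises to 45% + 10% = 55%.
Rohan holds 55% of Solent, so Rohan controls Solent.
Solent holds 80% of Basalt, so Rohan controls Basalt.
Solent and Basalt together hold 59% + 6% = 65% of Windward, so Rohan controls Windward.
After the transaction, Rohan's side holds 44% of Northlake, not ≥ 50%, so Rohan still does not control Northlake.
No new person acquires control, so the clause is not triggered.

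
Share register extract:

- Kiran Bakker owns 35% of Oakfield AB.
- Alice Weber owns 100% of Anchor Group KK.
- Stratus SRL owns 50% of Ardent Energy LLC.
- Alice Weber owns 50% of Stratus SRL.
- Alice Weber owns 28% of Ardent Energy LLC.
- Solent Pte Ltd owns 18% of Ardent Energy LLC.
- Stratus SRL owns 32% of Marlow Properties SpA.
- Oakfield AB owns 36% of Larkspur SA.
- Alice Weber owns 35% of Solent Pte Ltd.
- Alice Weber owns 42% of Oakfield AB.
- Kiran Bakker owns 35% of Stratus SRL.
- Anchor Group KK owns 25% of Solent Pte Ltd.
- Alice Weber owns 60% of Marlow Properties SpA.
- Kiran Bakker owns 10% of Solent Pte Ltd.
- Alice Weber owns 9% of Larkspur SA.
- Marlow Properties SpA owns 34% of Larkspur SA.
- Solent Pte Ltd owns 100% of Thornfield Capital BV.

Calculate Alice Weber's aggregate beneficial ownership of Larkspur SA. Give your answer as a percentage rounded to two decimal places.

49.96%

Alice reaches Larkspur along 4 paths.
Direct stake: 9% = 9%.
Via Oakfield: 42% × 36% = 15.12%.
Via Marlow: 60% × 34% = 20.4%.
Via Stratus → Marlow: 50% × 32% × 34% = 5.44%.
Total: 9% + 15.12% + 20.4% + 5.44% = 49.96%.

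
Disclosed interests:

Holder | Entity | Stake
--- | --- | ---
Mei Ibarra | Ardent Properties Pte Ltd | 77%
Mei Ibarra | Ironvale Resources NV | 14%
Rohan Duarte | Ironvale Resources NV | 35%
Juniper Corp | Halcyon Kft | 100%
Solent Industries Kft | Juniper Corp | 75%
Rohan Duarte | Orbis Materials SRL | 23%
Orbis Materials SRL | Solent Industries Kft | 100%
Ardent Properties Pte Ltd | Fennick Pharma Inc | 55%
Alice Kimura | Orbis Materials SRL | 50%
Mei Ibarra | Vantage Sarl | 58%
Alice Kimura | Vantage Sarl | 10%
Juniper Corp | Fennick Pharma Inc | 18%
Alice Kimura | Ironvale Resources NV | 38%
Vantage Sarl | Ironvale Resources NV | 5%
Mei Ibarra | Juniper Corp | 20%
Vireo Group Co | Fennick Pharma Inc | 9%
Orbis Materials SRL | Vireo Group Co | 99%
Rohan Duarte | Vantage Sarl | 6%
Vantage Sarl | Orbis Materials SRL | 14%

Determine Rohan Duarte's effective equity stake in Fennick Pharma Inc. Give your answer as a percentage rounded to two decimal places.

Rohan reaches Fennick along 4 paths.
Via Orbis → Vireo: 23% × 99% × 9% = 2.0493%.
Via Vantage → Orbis → Vireo: 6% × 14% × 99% × 9% = 0.074844%.
Via Orbis → Solent → Juniper: 23% × 100% × 75% × 18% = 3.105%.
Via Vantage → Orbis → Solent → Juniper: 6% × 14% × 100% × 75% × 18% = 0.1134%.
Total: 2.0493% + 0.074844% + 3.105% + 0.1134% = 5.342544%.
Rounded: 5.34%.

5.34%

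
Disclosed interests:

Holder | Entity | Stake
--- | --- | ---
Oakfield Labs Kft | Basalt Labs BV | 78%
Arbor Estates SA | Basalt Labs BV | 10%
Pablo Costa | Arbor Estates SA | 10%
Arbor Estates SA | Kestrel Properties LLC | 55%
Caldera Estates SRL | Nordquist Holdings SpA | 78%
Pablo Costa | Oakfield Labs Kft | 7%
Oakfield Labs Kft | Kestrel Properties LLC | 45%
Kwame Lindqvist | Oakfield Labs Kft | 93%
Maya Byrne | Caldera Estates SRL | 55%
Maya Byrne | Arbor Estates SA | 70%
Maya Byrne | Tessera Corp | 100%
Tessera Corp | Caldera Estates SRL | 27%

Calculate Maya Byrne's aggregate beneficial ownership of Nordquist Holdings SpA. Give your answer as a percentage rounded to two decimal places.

Maya reaches Nordquist along 2 paths.
Via Caldera: 55% × 78% = 42.9%.
Via Tessera → Caldera: 100% × 27% × 78% = 21.06%.
Total: 42.9% + 21.06% = 63.96%.

63.96%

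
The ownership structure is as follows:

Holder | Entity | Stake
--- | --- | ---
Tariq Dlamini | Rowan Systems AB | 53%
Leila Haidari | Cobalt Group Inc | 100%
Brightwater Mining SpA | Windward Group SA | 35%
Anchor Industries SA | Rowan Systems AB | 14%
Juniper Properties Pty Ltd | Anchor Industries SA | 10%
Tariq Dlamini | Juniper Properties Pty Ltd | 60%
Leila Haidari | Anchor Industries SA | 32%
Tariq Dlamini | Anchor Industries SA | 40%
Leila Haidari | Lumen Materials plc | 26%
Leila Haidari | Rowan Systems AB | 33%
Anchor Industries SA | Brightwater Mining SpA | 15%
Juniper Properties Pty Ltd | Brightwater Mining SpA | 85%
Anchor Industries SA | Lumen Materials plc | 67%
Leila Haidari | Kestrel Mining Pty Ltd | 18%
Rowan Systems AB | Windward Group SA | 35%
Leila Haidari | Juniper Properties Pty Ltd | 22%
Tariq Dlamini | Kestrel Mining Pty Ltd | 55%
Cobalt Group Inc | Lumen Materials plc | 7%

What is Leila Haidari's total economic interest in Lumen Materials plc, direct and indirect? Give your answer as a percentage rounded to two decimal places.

Leila reaches Lumen along 4 paths.
Via Cobalt: 100% × 7% = 7%.
Via Anchor: 32% × 67% = 21.44%.
Via Juniper → Anchor: 22% × 10% × 67% = 1.474%.
Direct stake: 26% = 26%.
Total: 7% + 21.44% + 1.474% + 26% = 55.914%.
Rounded: 55.91%.

55.91%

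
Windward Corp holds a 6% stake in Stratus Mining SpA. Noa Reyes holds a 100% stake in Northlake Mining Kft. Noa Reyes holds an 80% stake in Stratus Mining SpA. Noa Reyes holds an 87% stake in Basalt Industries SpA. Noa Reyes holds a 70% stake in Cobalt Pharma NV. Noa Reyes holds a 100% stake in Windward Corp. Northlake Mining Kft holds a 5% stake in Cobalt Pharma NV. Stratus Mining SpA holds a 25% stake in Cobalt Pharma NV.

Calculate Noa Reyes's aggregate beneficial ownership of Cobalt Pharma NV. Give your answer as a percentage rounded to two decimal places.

Noa reaches Cobalt along 4 paths.
Via Stratus: 80% × 25% = 20%.
Via Windward → Stratus: 100% × 6% × 25% = 1.5%.
Direct stake: 70% = 70%.
Via Northlake: 100% × 5% = 5%.
Total: 20% + 1.5% + 70% + 5% = 96.5%.
Rounded: 96.50%.

96.50%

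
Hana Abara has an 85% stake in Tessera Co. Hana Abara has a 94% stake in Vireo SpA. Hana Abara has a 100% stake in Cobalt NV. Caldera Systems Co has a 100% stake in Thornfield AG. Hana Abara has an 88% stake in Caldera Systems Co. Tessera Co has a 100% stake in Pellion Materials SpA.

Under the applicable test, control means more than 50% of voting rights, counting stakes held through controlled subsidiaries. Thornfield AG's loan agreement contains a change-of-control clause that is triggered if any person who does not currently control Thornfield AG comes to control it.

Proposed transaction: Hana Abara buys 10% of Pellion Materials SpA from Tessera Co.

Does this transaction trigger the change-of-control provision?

No

The purchase adds only to Hana's holdings (Tessera's stake shrinks), so Hana is the only person who could newly come to control Thornfield.
Hana holds 88% of Caldera, so Hana controls Caldera.
Caldera holds 100% of Thornfield, so Hana controls Thornfield.
So Hana already controls Thornfield before the transaction.
After the purchase, Hana holds 10% of Pellion directly, and Tessera's stake falls to 90%.
Hana controlled Thornfield already, so this is not a new person acquiring control; every other person's position is unchanged or reduced.
No new person acquires control, so the clause is not triggered.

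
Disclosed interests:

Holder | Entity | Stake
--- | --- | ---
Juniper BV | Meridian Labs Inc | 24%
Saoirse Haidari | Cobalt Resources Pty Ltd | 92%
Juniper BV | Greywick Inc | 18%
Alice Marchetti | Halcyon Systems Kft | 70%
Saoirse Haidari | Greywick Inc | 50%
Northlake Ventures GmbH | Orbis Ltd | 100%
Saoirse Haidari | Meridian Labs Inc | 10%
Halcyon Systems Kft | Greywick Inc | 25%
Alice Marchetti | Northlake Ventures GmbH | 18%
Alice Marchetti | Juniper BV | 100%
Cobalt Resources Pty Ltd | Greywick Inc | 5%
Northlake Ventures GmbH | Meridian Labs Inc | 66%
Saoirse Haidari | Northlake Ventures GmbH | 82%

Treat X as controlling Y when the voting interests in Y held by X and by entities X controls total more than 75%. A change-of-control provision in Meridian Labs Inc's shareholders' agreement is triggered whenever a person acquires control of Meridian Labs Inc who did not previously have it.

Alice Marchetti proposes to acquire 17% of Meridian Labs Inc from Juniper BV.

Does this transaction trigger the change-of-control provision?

The purchase adds only to Alice's holdings (Juniper's stake shrinks), so Alice is the only person who could newly come to control Meridian.
Alice holds 100% of Juniper, so Alice controls Juniper.
In Meridian, Alice's side holds only 24%, not > 75%.
So before the transaction, Alice does not control Meridian.
After the purchase, Alice holds 17% of Meridian directly, and Juniper's stake falls to 7%.
After the transaction, Alice's side holds 7% + 17% = 24% of Meridian, not > 75%, so Alice still does not control Meridian.
No new person acquires control, so the clause is not triggered.

No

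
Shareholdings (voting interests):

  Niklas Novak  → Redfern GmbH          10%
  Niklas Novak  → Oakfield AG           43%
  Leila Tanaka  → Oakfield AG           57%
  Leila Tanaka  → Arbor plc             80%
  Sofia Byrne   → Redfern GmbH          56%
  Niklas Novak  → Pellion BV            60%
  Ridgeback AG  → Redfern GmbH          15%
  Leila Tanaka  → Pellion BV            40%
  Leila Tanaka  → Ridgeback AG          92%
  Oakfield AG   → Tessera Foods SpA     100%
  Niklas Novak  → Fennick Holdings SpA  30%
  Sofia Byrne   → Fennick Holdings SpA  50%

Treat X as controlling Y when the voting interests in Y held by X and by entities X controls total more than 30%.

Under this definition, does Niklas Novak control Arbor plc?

Niklas holds 43% of Oakfield, so Niklas controls Oakfield.
Niklas holds 60% of Pellion, so Niklas controls Pellion.
Oakfield holds 100% of Tessera, so Niklas controls Tessera.
Neither Niklas nor any entity Niklas controls holds any voting interest in Arbor.
So Niklas does not control Arbor.

No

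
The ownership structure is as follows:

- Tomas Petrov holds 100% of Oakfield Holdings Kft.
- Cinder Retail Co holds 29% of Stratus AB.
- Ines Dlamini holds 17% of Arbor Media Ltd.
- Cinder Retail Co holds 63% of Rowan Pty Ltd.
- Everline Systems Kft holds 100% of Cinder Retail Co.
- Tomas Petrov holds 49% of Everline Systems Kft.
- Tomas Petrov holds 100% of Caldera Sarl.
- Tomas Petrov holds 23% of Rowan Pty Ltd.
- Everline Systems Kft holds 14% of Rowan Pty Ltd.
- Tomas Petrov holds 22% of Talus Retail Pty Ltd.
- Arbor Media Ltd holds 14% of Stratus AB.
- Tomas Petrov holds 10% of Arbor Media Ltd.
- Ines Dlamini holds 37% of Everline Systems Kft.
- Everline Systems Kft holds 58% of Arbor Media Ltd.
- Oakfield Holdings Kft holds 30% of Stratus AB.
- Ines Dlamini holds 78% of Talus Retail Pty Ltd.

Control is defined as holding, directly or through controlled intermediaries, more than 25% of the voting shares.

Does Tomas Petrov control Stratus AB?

Tomas holds 49% of Everline, so Tomas controls Everline.
Everline holds 100% of Cinder, so Tomas controls Cinder.
Tomas holds 100% of Oakfield, so Tomas controls Oakfield.
Everline and Tomas together hold 58% + 10% = 68% of Arbor, so Tomas controls Arbor.
Oakfield and Cinder and Arbor together hold 30% + 29% + 14% = 73% of Stratus, so Tomas controls Stratus.

Yes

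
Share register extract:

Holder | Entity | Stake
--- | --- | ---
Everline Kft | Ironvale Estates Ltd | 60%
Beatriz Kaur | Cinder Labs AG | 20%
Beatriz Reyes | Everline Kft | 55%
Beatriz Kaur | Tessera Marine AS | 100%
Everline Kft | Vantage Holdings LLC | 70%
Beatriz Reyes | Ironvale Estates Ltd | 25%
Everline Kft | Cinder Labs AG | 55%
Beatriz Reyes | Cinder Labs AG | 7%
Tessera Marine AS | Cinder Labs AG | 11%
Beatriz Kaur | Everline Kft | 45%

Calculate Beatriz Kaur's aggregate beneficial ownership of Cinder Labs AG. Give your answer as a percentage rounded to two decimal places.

55.75%

Beatriz Kaur reaches Cinder along 3 paths.
Via Everline: 45% × 55% = 24.75%.
Direct stake: 20% = 20%.
Via Tessera: 100% × 11% = 11%.
Total: 24.75% + 20% + 11% = 55.75%.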